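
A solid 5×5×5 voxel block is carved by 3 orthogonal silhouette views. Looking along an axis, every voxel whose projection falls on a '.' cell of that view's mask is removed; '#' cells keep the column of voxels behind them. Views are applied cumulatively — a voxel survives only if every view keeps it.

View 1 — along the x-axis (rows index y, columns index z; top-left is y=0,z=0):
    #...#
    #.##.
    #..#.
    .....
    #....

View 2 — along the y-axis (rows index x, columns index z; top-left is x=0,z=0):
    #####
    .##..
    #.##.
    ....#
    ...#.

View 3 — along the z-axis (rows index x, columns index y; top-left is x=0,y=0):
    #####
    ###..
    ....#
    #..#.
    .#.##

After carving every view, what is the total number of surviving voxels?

|visual hull| = 12

before carving: 125 voxels (5×5×5)
step 1: project along x, AND mask (8/25) → |grid| = 40
step 2: project along y, AND mask (12/25) → |grid| = 19
step 3: project along z, AND mask (14/25) → |grid| = 12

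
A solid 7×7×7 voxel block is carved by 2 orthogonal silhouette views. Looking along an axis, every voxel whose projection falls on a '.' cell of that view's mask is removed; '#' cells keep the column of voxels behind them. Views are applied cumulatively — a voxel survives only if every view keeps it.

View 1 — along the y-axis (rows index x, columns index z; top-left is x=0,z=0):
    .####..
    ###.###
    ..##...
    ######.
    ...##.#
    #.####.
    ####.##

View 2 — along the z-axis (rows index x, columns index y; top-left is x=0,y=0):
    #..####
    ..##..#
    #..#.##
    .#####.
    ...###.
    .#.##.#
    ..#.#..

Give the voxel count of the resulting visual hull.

full grid |V| = 343
after view 1 [y-axis, 32 of 49 cells solid] → remaining = 224
after view 2 [z-axis, 26 of 49 cells solid] → remaining = 117

remaining voxels: 117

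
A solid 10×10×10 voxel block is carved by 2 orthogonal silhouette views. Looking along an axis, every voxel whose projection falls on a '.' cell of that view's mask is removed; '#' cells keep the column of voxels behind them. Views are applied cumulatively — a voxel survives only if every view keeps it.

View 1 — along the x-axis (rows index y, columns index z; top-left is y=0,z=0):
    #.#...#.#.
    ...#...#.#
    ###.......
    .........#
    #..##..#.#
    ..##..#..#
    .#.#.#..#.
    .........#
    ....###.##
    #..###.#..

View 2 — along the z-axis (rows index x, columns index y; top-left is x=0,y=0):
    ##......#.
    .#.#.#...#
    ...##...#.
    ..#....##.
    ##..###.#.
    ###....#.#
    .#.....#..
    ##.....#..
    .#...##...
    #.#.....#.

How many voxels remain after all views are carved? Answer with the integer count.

121 voxels

start: 10×10×10 = 1000 voxels
  1. axis=0 (YZ plane), |mask|=35  ⇒  voxels=350
  2. axis=2 (XY plane), |mask|=35  ⇒  voxels=121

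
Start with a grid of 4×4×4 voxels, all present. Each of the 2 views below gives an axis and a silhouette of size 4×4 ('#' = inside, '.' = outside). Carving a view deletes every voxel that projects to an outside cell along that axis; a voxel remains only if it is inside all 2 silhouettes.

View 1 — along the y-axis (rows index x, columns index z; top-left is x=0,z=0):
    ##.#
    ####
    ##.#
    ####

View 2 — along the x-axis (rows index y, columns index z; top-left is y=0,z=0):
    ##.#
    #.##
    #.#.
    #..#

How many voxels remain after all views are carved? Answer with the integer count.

voxel count = 36

initial block: 4^3 = 64
carve view 1 (along y, XZ-mask fill 14/16): 56 voxels remain
carve view 2 (along x, YZ-mask fill 10/16): 36 voxels remain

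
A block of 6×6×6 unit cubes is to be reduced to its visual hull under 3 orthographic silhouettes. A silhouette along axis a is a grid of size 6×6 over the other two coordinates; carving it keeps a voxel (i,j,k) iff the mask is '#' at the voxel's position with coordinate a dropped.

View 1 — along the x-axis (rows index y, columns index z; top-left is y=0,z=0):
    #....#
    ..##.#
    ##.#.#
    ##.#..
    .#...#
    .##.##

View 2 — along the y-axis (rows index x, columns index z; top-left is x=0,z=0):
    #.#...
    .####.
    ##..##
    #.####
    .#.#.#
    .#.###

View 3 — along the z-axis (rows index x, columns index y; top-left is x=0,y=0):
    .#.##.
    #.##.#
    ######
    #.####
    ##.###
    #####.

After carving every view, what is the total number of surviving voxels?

full grid |V| = 216
carve view 1 (along x, YZ-mask fill 18/36): 108 voxels remain
carve view 2 (along y, XZ-mask fill 22/36): 67 voxels remain
carve view 3 (along z, XY-mask fill 28/36): 52 voxels remain

|visual hull| = 52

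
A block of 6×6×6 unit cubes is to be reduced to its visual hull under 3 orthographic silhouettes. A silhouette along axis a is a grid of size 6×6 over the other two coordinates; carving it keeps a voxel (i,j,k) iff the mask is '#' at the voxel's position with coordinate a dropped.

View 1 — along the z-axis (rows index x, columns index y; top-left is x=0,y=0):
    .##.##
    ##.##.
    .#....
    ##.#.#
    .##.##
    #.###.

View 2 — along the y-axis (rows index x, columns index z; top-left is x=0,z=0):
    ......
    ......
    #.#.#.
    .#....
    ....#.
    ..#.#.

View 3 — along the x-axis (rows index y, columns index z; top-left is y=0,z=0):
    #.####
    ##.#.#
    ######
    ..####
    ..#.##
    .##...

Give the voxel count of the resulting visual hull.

start: 6×6×6 = 216 voxels
  1. axis=2 (XY plane), |mask|=21  ⇒  voxels=126
  2. axis=1 (XZ plane), |mask|=7  ⇒  voxels=19
  3. axis=0 (YZ plane), |mask|=24  ⇒  voxels=13

voxel count = 13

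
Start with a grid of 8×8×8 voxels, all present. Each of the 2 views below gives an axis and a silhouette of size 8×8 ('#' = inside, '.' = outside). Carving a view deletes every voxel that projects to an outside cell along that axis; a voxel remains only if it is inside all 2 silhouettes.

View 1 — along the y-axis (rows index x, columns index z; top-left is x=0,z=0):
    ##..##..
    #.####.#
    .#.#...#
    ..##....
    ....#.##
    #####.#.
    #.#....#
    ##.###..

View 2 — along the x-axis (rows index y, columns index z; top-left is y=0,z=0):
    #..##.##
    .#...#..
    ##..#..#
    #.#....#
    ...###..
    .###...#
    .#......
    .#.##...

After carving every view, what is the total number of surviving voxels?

full grid |V| = 512
step 1: project along y, AND mask (32/64) → |grid| = 256
step 2: project along x, AND mask (25/64) → |grid| = 107

remaining voxels: 107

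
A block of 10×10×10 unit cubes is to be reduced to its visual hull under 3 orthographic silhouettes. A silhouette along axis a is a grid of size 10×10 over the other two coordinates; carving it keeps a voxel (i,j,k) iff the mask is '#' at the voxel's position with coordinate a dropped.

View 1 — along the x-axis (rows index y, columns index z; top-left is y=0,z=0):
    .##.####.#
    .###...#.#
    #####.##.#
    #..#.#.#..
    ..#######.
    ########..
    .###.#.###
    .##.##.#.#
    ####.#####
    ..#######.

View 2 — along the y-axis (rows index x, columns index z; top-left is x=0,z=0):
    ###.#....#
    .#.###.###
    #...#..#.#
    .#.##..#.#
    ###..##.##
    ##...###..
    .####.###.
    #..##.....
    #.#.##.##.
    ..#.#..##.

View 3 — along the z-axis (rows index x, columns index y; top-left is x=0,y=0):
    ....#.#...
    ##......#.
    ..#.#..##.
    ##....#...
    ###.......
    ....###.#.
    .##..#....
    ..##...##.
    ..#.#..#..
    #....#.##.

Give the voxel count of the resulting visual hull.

remaining voxels: 122

full grid |V| = 1000
  1. axis=0 (YZ plane), |mask|=68  ⇒  voxels=680
  2. axis=1 (XZ plane), |mask|=53  ⇒  voxels=361
  3. axis=2 (XY plane), |mask|=33  ⇒  voxels=122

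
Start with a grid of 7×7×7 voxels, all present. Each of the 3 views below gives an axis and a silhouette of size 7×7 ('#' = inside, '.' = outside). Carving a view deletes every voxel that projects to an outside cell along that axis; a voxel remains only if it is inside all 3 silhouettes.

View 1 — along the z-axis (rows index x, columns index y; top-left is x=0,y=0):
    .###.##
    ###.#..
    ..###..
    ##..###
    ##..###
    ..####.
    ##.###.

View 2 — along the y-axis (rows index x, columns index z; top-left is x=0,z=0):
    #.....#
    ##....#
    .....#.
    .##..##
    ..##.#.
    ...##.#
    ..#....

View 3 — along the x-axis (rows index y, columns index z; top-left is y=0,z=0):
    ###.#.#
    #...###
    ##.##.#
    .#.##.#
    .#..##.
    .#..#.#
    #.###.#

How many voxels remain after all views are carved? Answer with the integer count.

remaining voxels: 44

initial block: 7^3 = 343
after view 1 [z-axis, 31 of 49 cells solid] → remaining = 217
after view 2 [y-axis, 17 of 49 cells solid] → remaining = 77
after view 3 [x-axis, 29 of 49 cells solid] → remaining = 44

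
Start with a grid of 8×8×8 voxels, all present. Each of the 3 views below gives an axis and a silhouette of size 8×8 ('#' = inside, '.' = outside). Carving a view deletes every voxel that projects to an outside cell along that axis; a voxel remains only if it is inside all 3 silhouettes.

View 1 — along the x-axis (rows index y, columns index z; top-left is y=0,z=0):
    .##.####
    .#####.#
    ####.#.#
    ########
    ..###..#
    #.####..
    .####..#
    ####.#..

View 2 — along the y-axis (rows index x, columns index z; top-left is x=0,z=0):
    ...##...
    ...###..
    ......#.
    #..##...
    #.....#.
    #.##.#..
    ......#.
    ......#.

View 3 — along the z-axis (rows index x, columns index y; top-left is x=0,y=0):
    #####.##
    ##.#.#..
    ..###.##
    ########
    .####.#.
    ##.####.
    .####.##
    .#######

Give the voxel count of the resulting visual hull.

before carving: 512 voxels (8×8×8)
step 1: project along x, AND mask (45/64) → |grid| = 360
step 2: project along y, AND mask (17/64) → |grid| = 86
step 3: project along z, AND mask (48/64) → |grid| = 62

voxel count = 62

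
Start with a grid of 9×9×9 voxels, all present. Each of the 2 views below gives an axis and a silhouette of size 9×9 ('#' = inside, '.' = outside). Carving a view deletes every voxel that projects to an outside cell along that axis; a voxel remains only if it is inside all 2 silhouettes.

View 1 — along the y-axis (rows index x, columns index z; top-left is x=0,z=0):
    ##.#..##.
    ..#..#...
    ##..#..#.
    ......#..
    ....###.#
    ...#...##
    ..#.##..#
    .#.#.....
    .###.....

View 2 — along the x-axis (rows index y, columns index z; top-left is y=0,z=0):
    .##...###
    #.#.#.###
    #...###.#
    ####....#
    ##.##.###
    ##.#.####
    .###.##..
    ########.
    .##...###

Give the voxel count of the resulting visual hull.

voxel count = 165

start: 9×9×9 = 729 voxels
after view 1 [y-axis, 28 of 81 cells solid] → remaining = 252
after view 2 [x-axis, 53 of 81 cells solid] → remaining = 165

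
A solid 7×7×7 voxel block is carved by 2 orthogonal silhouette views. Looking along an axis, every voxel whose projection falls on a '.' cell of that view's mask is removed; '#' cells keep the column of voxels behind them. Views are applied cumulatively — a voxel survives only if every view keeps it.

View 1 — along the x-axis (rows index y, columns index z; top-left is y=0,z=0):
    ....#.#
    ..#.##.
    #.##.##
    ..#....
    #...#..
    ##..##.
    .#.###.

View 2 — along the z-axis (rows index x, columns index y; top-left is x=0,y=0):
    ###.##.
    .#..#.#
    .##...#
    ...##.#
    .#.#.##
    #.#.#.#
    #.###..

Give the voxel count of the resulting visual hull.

voxel count = 79

start: 7×7×7 = 343 voxels
carve view 1 (along x, YZ-mask fill 21/49): 147 voxels remain
carve view 2 (along z, XY-mask fill 26/49): 79 voxels remain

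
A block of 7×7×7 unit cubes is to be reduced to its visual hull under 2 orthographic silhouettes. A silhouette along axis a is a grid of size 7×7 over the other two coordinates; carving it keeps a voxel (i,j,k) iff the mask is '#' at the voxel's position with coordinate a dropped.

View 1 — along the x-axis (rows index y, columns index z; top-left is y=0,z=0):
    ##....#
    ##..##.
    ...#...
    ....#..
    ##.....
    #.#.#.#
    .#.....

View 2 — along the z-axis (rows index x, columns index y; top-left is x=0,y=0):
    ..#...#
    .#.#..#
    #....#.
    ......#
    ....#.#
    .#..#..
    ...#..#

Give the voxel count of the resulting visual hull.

remaining voxels: 27

initial block: 7^3 = 343
V1 x: intersect with YZ mask (16 set) -- 112 left
V2 z: intersect with XY mask (14 set) -- 27 left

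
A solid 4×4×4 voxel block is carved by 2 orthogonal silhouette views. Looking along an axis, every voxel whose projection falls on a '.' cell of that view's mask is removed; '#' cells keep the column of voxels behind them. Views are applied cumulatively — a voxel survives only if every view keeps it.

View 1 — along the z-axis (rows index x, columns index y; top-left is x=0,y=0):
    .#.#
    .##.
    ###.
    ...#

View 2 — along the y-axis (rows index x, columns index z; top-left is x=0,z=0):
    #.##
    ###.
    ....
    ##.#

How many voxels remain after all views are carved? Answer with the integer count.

remaining voxels: 15

before carving: 64 voxels (4×4×4)
after view 1 [z-axis, 8 of 16 cells solid] → remaining = 32
after view 2 [y-axis, 9 of 16 cells solid] → remaining = 15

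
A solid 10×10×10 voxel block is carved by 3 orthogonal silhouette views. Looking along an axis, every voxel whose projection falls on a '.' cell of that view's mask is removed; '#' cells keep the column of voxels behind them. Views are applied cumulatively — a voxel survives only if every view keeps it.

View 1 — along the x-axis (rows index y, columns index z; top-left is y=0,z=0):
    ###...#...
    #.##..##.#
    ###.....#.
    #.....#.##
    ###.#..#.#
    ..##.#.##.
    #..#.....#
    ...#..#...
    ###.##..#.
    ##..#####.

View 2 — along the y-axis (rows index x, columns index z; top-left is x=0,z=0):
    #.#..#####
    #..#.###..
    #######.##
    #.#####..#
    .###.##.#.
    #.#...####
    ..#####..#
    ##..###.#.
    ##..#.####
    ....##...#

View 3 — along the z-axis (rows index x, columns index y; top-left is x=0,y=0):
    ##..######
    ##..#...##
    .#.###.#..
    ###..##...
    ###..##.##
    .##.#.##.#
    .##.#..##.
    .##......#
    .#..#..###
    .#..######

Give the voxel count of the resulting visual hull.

initial block: 10^3 = 1000
V1 x: intersect with YZ mask (47 set) -- 470 left
V2 y: intersect with XZ mask (62 set) -- 293 left
V3 z: intersect with XY mask (56 set) -- 172 left

remaining voxels: 172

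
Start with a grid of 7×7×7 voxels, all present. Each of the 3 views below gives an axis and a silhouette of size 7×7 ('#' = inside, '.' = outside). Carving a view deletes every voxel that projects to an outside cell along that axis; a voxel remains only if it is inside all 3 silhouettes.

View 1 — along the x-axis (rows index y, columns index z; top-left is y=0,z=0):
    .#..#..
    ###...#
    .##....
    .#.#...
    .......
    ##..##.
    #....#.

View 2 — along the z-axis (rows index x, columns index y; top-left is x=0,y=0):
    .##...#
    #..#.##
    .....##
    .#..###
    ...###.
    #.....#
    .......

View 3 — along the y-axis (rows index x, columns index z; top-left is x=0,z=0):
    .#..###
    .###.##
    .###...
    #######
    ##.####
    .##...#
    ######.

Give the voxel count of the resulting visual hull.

initial block: 7^3 = 343
[1] x-view keeps 16 columns → grid now 112
[2] z-view keeps 18 columns → grid now 44
[3] y-view keeps 34 columns → grid now 28

|visual hull| = 28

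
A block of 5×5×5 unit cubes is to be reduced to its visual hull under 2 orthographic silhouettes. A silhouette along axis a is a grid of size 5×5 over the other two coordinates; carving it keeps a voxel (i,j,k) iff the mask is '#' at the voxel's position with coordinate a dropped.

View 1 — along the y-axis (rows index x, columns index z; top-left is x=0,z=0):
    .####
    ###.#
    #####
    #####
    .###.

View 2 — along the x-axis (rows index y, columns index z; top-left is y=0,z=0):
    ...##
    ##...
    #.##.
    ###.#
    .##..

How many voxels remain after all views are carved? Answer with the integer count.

|visual hull| = 55

initial block: 5^3 = 125
after view 1 [y-axis, 21 of 25 cells solid] → remaining = 105
after view 2 [x-axis, 13 of 25 cells solid] → remaining = 55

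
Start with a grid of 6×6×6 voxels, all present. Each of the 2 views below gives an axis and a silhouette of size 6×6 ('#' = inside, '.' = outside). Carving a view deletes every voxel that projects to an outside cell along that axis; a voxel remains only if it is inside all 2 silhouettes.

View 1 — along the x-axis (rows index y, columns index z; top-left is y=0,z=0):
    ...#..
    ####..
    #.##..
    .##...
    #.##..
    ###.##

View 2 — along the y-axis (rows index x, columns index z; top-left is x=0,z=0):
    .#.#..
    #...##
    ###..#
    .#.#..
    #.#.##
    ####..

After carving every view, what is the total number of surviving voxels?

60 voxels

full grid |V| = 216
[1] x-view keeps 18 columns → grid now 108
[2] y-view keeps 19 columns → grid now 60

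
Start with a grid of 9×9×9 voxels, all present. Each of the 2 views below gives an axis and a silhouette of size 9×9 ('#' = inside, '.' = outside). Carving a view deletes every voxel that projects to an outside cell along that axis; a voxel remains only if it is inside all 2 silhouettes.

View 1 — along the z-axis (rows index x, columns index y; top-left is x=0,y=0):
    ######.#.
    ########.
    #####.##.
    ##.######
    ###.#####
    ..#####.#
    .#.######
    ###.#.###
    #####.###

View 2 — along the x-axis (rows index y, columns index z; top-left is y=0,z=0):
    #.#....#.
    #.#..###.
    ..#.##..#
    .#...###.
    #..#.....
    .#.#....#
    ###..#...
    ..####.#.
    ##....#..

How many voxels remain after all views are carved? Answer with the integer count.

before carving: 729 voxels (9×9×9)
step 1: project along z, AND mask (66/81) → |grid| = 594
step 2: project along x, AND mask (33/81) → |grid| = 243

243 voxels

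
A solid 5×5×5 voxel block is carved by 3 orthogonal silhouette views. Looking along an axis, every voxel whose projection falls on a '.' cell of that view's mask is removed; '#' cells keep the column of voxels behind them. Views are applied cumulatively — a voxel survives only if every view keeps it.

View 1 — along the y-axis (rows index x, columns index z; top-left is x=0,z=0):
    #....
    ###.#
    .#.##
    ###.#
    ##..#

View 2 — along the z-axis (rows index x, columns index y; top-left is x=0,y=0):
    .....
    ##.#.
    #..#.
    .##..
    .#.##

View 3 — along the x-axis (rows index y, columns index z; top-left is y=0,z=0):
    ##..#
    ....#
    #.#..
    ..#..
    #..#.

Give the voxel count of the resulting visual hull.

initial block: 5^3 = 125
V1 y: intersect with XZ mask (15 set) -- 75 left
V2 z: intersect with XY mask (10 set) -- 35 left
V3 x: intersect with YZ mask (9 set) -- 12 left

remaining voxels: 12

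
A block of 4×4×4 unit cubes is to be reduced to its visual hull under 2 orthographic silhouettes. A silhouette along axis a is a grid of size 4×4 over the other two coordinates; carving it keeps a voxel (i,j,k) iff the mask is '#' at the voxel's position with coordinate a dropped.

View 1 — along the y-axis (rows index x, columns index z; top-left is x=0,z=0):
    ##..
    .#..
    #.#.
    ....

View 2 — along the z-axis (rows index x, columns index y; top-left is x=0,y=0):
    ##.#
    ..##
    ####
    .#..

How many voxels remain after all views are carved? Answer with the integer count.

|visual hull| = 16

initial block: 4^3 = 64
V1 y: intersect with XZ mask (5 set) -- 20 left
V2 z: intersect with XY mask (10 set) -- 16 left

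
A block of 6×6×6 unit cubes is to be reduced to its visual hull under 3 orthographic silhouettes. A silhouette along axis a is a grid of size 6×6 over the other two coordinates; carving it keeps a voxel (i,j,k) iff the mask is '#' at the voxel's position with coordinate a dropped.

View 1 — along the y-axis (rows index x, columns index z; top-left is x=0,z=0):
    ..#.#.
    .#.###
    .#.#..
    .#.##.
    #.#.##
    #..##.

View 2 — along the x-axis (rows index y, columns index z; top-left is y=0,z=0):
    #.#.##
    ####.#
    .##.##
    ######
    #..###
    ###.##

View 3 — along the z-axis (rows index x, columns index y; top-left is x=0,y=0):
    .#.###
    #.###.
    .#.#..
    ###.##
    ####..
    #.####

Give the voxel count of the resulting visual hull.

56 voxels

full grid |V| = 216
V1 y: intersect with XZ mask (18 set) -- 108 left
V2 x: intersect with YZ mask (28 set) -- 81 left
V3 z: intersect with XY mask (24 set) -- 56 left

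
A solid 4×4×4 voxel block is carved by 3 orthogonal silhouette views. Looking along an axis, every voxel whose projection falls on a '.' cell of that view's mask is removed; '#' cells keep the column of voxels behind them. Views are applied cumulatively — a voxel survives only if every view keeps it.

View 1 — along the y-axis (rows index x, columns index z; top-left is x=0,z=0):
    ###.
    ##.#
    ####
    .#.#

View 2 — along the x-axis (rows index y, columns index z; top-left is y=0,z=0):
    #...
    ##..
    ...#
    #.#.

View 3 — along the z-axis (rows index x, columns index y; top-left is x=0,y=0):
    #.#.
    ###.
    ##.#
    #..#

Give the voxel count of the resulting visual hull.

start: 4×4×4 = 64 voxels
V1 y: intersect with XZ mask (12 set) -- 48 left
V2 x: intersect with YZ mask (6 set) -- 18 left
V3 z: intersect with XY mask (10 set) -- 10 left

remaining voxels: 10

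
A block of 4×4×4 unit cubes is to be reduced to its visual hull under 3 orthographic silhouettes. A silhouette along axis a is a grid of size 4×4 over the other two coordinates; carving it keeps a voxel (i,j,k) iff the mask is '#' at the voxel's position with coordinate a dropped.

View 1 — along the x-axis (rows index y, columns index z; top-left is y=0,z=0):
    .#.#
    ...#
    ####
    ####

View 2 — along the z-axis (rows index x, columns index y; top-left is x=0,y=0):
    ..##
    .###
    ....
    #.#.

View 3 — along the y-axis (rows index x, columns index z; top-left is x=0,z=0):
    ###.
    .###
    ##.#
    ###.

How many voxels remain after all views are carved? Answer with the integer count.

|visual hull| = 17

full grid |V| = 64
  1. axis=0 (YZ plane), |mask|=11  ⇒  voxels=44
  2. axis=2 (XY plane), |mask|=7  ⇒  voxels=23
  3. axis=1 (XZ plane), |mask|=12  ⇒  voxels=17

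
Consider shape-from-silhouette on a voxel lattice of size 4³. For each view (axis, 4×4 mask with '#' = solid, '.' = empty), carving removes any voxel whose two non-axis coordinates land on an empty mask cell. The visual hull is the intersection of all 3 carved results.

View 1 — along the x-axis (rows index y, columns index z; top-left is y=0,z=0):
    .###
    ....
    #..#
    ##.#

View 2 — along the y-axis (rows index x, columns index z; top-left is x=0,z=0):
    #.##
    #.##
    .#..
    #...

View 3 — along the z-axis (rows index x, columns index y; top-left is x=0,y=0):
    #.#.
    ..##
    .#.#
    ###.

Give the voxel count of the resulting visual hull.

full grid |V| = 64
carve view 1 (along x, YZ-mask fill 8/16): 32 voxels remain
carve view 2 (along y, XZ-mask fill 8/16): 16 voxels remain
carve view 3 (along z, XY-mask fill 9/16): 10 voxels remain

|visual hull| = 10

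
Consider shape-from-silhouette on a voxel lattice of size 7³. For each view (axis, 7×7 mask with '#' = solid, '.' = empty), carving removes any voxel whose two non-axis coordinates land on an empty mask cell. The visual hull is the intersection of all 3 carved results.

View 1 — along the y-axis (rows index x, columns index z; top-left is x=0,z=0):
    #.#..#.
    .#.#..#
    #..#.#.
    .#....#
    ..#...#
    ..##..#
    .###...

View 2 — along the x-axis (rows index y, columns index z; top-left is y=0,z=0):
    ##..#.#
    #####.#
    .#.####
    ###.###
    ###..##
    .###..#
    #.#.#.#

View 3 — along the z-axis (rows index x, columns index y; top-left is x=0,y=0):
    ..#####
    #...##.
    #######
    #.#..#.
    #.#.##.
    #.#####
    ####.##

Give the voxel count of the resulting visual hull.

before carving: 343 voxels (7×7×7)
carve view 1 (along y, XZ-mask fill 19/49): 133 voxels remain
carve view 2 (along x, YZ-mask fill 34/49): 94 voxels remain
carve view 3 (along z, XY-mask fill 34/49): 64 voxels remain

64 voxels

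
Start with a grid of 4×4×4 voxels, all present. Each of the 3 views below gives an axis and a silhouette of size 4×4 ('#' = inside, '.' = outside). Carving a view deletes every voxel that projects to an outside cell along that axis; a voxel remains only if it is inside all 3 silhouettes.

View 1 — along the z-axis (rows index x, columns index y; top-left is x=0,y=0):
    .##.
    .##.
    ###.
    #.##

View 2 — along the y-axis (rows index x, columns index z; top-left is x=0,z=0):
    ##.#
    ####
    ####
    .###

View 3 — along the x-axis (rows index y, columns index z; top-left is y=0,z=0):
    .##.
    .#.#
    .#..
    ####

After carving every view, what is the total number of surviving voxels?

start: 4×4×4 = 64 voxels
[1] z-view keeps 10 columns → grid now 40
[2] y-view keeps 14 columns → grid now 35
[3] x-view keeps 9 columns → grid now 17

17 voxels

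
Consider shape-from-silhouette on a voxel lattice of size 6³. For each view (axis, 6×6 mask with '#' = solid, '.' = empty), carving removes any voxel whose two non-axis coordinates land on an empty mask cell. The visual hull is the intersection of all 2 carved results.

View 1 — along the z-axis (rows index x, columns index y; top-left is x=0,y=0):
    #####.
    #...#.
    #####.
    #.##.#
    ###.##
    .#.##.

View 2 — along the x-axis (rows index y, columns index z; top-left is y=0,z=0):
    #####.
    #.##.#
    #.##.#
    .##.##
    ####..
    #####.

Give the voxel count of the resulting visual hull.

initial block: 6^3 = 216
step 1: project along z, AND mask (24/36) → |grid| = 144
step 2: project along x, AND mask (26/36) → |grid| = 103

remaining voxels: 103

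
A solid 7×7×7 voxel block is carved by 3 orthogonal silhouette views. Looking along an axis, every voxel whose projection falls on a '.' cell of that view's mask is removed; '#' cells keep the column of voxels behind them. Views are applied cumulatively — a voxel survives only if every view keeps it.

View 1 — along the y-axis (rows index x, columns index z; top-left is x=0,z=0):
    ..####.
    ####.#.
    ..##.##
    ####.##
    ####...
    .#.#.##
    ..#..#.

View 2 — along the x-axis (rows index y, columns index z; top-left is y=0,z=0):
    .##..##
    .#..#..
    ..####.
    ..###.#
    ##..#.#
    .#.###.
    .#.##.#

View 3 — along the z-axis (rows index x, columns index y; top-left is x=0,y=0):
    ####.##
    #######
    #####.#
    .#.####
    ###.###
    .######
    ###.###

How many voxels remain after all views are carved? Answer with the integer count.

initial block: 7^3 = 343
carve view 1 (along y, XZ-mask fill 29/49): 203 voxels remain
carve view 2 (along x, YZ-mask fill 26/49): 101 voxels remain
carve view 3 (along z, XY-mask fill 42/49): 85 voxels remain

remaining voxels: 85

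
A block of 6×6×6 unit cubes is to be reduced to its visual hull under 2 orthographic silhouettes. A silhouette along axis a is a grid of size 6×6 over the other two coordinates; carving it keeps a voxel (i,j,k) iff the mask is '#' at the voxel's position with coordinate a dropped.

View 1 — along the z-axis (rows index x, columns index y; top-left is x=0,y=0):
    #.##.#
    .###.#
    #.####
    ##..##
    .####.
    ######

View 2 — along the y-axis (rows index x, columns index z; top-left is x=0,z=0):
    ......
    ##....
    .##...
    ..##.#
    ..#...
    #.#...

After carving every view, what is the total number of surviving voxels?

46 voxels

initial block: 6^3 = 216
[1] z-view keeps 27 columns → grid now 162
[2] y-view keeps 10 columns → grid now 46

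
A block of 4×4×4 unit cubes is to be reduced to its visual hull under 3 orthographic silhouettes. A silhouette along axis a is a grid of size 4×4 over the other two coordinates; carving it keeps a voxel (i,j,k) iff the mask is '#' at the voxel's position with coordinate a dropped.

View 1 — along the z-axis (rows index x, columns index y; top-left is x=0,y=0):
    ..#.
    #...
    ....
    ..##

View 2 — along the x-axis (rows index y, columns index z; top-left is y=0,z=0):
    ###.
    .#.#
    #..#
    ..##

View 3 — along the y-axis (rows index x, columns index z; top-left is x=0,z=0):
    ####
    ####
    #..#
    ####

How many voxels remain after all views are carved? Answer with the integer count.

initial block: 4^3 = 64
step 1: project along z, AND mask (4/16) → |grid| = 16
step 2: project along x, AND mask (9/16) → |grid| = 9
step 3: project along y, AND mask (14/16) → |grid| = 9

remaining voxels: 9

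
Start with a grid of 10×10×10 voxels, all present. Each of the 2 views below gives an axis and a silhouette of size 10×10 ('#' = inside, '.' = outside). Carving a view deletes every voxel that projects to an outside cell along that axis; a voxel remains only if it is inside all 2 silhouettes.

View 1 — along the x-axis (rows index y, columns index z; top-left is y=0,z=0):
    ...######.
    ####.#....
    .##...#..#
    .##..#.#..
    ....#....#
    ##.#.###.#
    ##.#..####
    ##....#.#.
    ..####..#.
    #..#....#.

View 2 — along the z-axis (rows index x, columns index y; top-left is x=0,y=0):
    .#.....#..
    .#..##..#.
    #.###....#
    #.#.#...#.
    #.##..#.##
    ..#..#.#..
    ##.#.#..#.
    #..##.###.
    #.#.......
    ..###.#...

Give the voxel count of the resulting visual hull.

|visual hull| = 190

initial block: 10^3 = 1000
carve view 1 (along x, YZ-mask fill 47/100): 470 voxels remain
carve view 2 (along z, XY-mask fill 41/100): 190 voxels remain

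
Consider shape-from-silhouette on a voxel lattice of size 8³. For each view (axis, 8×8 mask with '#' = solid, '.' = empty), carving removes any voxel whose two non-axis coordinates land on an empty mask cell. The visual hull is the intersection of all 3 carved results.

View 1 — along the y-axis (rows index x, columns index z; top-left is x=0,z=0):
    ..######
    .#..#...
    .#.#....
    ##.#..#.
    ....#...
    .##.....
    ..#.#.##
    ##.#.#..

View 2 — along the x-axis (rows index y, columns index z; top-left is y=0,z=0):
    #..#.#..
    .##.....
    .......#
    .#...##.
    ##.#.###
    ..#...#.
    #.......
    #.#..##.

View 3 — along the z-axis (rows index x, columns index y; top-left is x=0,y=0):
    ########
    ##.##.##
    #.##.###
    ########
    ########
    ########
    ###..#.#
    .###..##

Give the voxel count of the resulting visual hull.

51 voxels

before carving: 512 voxels (8×8×8)
after view 1 [y-axis, 25 of 64 cells solid] → remaining = 200
after view 2 [x-axis, 22 of 64 cells solid] → remaining = 64
after view 3 [z-axis, 54 of 64 cells solid] → remaining = 51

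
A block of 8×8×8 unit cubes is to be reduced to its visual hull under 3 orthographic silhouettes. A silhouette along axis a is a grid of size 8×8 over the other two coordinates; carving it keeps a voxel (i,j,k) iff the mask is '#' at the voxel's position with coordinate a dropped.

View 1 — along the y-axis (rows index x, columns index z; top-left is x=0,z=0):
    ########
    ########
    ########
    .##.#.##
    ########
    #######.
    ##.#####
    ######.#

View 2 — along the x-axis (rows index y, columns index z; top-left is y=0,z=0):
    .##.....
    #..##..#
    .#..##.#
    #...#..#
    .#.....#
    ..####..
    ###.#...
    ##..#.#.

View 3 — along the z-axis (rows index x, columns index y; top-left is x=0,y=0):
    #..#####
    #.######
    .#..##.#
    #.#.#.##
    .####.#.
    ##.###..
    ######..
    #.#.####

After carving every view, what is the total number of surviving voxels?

|visual hull| = 134

start: 8×8×8 = 512 voxels
V1 y: intersect with XZ mask (58 set) -- 464 left
V2 x: intersect with YZ mask (27 set) -- 200 left
V3 z: intersect with XY mask (44 set) -- 134 left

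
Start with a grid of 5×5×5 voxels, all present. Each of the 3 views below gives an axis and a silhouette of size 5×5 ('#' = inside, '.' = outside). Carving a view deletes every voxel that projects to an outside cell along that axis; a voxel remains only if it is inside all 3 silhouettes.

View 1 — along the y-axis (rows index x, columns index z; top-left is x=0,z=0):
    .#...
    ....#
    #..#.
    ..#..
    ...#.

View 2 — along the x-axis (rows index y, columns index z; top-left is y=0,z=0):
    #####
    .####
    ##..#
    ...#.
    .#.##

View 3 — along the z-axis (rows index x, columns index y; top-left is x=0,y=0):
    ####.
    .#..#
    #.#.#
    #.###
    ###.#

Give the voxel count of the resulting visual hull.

13 voxels

full grid |V| = 125
step 1: project along y, AND mask (6/25) → |grid| = 30
step 2: project along x, AND mask (16/25) → |grid| = 20
step 3: project along z, AND mask (17/25) → |grid| = 13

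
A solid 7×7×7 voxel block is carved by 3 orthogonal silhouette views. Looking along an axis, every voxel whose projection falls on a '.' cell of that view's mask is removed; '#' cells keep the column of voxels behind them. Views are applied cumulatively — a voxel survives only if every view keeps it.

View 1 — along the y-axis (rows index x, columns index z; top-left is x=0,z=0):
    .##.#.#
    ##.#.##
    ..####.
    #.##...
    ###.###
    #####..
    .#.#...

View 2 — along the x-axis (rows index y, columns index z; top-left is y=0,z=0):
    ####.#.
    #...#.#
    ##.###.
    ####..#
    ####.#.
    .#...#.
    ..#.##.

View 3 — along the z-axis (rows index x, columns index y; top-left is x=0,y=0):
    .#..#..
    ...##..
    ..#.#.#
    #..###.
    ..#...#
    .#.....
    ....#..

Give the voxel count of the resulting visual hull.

remaining voxels: 41

full grid |V| = 343
[1] y-view keeps 29 columns → grid now 203
[2] x-view keeps 28 columns → grid now 118
[3] z-view keeps 15 columns → grid now 41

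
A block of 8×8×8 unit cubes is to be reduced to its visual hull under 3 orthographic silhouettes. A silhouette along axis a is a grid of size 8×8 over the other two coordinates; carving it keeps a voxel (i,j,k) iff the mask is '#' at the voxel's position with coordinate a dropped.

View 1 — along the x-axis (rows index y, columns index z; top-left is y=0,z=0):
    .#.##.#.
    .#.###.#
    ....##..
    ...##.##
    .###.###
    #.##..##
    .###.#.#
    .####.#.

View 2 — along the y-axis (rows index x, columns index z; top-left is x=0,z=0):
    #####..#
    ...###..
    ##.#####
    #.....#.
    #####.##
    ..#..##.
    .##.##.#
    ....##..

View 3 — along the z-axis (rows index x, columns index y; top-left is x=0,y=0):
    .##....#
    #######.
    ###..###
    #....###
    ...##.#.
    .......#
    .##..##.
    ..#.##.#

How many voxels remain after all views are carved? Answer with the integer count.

|visual hull| = 81

initial block: 8^3 = 512
[1] x-view keeps 36 columns → grid now 288
[2] y-view keeps 35 columns → grid now 158
[3] z-view keeps 32 columns → grid now 81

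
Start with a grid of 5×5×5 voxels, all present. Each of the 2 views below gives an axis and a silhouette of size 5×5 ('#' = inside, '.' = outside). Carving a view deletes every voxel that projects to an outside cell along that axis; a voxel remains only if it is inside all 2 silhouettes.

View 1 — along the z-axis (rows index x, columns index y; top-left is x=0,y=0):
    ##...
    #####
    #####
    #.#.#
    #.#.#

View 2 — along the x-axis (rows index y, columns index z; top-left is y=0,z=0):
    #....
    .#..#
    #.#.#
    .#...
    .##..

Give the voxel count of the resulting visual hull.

start: 5×5×5 = 125 voxels
V1 z: intersect with XY mask (18 set) -- 90 left
V2 x: intersect with YZ mask (9 set) -- 33 left

|visual hull| = 33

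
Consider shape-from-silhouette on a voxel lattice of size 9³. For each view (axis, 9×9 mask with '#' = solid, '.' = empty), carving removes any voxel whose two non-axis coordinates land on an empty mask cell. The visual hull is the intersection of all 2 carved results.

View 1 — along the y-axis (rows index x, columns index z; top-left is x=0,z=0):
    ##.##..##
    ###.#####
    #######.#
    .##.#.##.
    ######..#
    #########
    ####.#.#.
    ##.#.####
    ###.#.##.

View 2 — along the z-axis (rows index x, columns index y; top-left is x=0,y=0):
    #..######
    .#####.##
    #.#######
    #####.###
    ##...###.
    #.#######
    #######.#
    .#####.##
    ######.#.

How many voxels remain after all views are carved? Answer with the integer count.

start: 9×9×9 = 729 voxels
carve view 1 (along y, XZ-mask fill 62/81): 558 voxels remain
carve view 2 (along z, XY-mask fill 65/81): 448 voxels remain

voxel count = 448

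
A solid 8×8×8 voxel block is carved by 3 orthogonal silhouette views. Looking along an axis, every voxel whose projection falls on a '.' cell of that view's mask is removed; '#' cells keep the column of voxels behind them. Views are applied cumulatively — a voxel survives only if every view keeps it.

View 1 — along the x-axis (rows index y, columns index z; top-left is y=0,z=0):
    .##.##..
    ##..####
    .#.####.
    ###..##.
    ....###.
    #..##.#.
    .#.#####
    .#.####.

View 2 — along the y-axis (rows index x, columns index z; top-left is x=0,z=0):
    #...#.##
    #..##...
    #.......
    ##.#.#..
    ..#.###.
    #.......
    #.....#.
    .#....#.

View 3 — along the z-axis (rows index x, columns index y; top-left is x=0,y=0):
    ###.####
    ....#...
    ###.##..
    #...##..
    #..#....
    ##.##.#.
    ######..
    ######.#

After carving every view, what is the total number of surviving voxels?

52 voxels

initial block: 8^3 = 512
V1 x: intersect with YZ mask (38 set) -- 304 left
V2 y: intersect with XZ mask (21 set) -- 105 left
V3 z: intersect with XY mask (36 set) -- 52 left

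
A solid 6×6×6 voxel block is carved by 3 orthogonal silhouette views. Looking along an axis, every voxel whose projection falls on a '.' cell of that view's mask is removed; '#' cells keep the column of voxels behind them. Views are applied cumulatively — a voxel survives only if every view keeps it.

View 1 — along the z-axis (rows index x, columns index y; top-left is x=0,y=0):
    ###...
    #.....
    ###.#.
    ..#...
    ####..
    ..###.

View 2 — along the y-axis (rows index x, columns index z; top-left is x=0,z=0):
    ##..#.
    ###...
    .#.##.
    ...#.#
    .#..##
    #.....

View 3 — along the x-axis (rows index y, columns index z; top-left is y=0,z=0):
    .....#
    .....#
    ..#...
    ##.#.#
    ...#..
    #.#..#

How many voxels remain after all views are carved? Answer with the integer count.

remaining voxels: 6

initial block: 6^3 = 216
after view 1 [z-axis, 16 of 36 cells solid] → remaining = 96
after view 2 [y-axis, 15 of 36 cells solid] → remaining = 41
after view 3 [x-axis, 11 of 36 cells solid] → remaining = 6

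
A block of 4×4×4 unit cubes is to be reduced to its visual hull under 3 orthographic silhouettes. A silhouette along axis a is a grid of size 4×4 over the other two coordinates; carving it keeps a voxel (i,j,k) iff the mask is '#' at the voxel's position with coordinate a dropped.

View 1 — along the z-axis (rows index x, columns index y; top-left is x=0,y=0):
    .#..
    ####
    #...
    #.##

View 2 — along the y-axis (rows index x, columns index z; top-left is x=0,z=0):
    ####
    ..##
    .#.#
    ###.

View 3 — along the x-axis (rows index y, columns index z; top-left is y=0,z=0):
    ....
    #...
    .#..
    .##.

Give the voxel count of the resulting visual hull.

before carving: 64 voxels (4×4×4)
[1] z-view keeps 9 columns → grid now 36
[2] y-view keeps 11 columns → grid now 23
[3] x-view keeps 4 columns → grid now 5

voxel count = 5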